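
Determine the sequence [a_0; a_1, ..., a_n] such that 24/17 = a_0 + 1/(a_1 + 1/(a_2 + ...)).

[1; 2, 2, 3]

Run the Euclidean algorithm on 24 and 17; the successive quotients are the partial quotients a_0, a_1, ... (each step inverts the fractional part left over by the previous one):
  24 = 1*17 + 7, so a_0 = 1.
  17 = 2*7 + 3, so a_1 = 2.
  7 = 2*3 + 1, so a_2 = 2.
  3 = 3*1 + 0, so a_3 = 3.
The remainder reaches 0 after 4 divisions, so the expansion has 4 partial quotients, read off in order.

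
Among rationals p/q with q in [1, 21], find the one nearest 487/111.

Expand x = 487/111 as a continued fraction with the Euclidean algorithm:
  487 = 4*111 + 43, so a_0 = 4.
  111 = 2*43 + 25, so a_1 = 2.
  43 = 1*25 + 18, so a_2 = 1.
  25 = 1*18 + 7, so a_3 = 1.
  18 = 2*7 + 4, so a_4 = 2.
  7 = 1*4 + 3, so a_5 = 1.
  4 = 1*3 + 1, so a_6 = 1.
  3 = 3*1 + 0, so a_7 = 3.
so x = [4; 2, 1, 1, 2, 1, 1, 3].
Convergents (p_i = a_i*p_{i-1} + p_{i-2}, q_i = a_i*q_{i-1} + q_{i-2} with p_{-2}=0, p_{-1}=1, q_{-2}=1, q_{-1}=0), until the denominator exceeds 21:
  i=0: a_0=4, p_0 = 4*1 + 0 = 4, q_0 = 4*0 + 1 = 1.
  i=1: a_1=2, p_1 = 2*4 + 1 = 9, q_1 = 2*1 + 0 = 2.
  i=2: a_2=1, p_2 = 1*9 + 4 = 13, q_2 = 1*2 + 1 = 3.
  i=3: a_3=1, p_3 = 1*13 + 9 = 22, q_3 = 1*3 + 2 = 5.
  i=4: a_4=2, p_4 = 2*22 + 13 = 57, q_4 = 2*5 + 3 = 13.
  i=5: a_5=1, p_5 = 1*57 + 22 = 79, q_5 = 1*13 + 5 = 18.
  i=6: a_6=1, p_6 = 1*79 + 57 = 136, q_6 = 1*18 + 13 = 31.
q_6 = 31 > 21, so the last convergent with denominator <= 21 is p_5/q_5 = 79/18.
The closest fraction with denominator <= 21 is either p_5/q_5 or the intermediate fraction (k*p_5 + p_4)/(k*q_5 + q_4) with the largest k >= 1 whose denominator stays <= 21; these approach x as k grows, and every other convergent or intermediate fraction in range is farther away.
Largest k: floor((21 - q_4)/q_5) = floor((21 - 13)/18) = 0.
Since k = 0, no intermediate fraction beyond p_5/q_5 has denominator <= 21, so the convergent 79/18 is the closest (its error is |487*18 - 79*111|/(111*18) = 3/1998).

79/18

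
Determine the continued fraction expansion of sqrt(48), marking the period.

Write x_i = (sqrt(48) + m_i)/d_i with (m_0, d_0) = (0, 1). a_0 = floor(sqrt(48)) = 6, since 6^2 = 36 <= 48 < 49 = 7^2.
Iterate m_{i+1} = d_i*a_i - m_i, d_{i+1} = (48 - m_{i+1}^2)/d_i, a_{i+1} = floor((a_0 + m_{i+1})/d_{i+1}):
  m_1 = 1*6 - 0 = 6, d_1 = (48 - 6^2)/1 = 12/1 = 12, a_1 = floor((6 + 6)/12) = 1.
  m_2 = 12*1 - 6 = 6, d_2 = (48 - 6^2)/12 = 12/12 = 1, a_2 = floor((6 + 6)/1) = 12.
  m_3 = 1*12 - 6 = 6, d_3 = (48 - 6^2)/1 = 12/1 = 12: (m_3, d_3) = (m_1, d_1) = (6, 12), so from here the quotients repeat a_1, a_2; the period length is 2.
Hence the expansion of sqrt(48) is a_0 = 6 followed by the repeating block 1, 12 (period 2).

[6; (1, 12)]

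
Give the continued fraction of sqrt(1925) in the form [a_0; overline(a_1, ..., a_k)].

Write x_i = (sqrt(1925) + m_i)/d_i with (m_0, d_0) = (0, 1). a_0 = floor(sqrt(1925)) = 43, since 43^2 = 1849 <= 1925 < 1936 = 44^2.
Iterate m_{i+1} = d_i*a_i - m_i, d_{i+1} = (1925 - m_{i+1}^2)/d_i, a_{i+1} = floor((a_0 + m_{i+1})/d_{i+1}):
  m_1 = 1*43 - 0 = 43, d_1 = (1925 - 43^2)/1 = 76/1 = 76, a_1 = floor((43 + 43)/76) = 1.
  m_2 = 76*1 - 43 = 33, d_2 = (1925 - 33^2)/76 = 836/76 = 11, a_2 = floor((43 + 33)/11) = 6.
  m_3 = 11*6 - 33 = 33, d_3 = (1925 - 33^2)/11 = 836/11 = 76, a_3 = floor((43 + 33)/76) = 1.
  m_4 = 76*1 - 33 = 43, d_4 = (1925 - 43^2)/76 = 76/76 = 1, a_4 = floor((43 + 43)/1) = 86.
  m_5 = 1*86 - 43 = 43, d_5 = (1925 - 43^2)/1 = 76/1 = 76: (m_5, d_5) = (m_1, d_1) = (43, 76), so from here the quotients repeat a_1, ..., a_4; the period length is 4.
Hence the expansion of sqrt(1925) is a_0 = 43 followed by the repeating block 1, 6, 1, 86 (period 4).

[43; overline(1, 6, 1, 86)]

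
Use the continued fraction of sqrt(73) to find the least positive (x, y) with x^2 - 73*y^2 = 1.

First expand sqrt(73) as a continued fraction. With x_i = (sqrt(73) + m_i)/d_i and (m_0, d_0) = (0, 1): a_0 = floor(sqrt(73)) = 8, since 8^2 = 64 <= 73 < 81 = 9^2.
Iterate m_{i+1} = d_i*a_i - m_i, d_{i+1} = (73 - m_{i+1}^2)/d_i, a_{i+1} = floor((a_0 + m_{i+1})/d_{i+1}):
  m_1 = 1*8 - 0 = 8, d_1 = (73 - 8^2)/1 = 9/1 = 9, a_1 = floor((8 + 8)/9) = 1.
  m_2 = 9*1 - 8 = 1, d_2 = (73 - 1^2)/9 = 72/9 = 8, a_2 = floor((8 + 1)/8) = 1.
  m_3 = 8*1 - 1 = 7, d_3 = (73 - 7^2)/8 = 24/8 = 3, a_3 = floor((8 + 7)/3) = 5.
  m_4 = 3*5 - 7 = 8, d_4 = (73 - 8^2)/3 = 9/3 = 3, a_4 = floor((8 + 8)/3) = 5.
  m_5 = 3*5 - 8 = 7, d_5 = (73 - 7^2)/3 = 24/3 = 8, a_5 = floor((8 + 7)/8) = 1.
  m_6 = 8*1 - 7 = 1, d_6 = (73 - 1^2)/8 = 72/8 = 9, a_6 = floor((8 + 1)/9) = 1.
  m_7 = 9*1 - 1 = 8, d_7 = (73 - 8^2)/9 = 9/9 = 1, a_7 = floor((8 + 8)/1) = 16.
  m_8 = 1*16 - 8 = 8, d_8 = (73 - 8^2)/1 = 9/1 = 9: (m_8, d_8) = (m_1, d_1) = (8, 9), so from here the quotients repeat a_1, ..., a_7; the period length is 7.
So sqrt(73) = [8; (1, 1, 5, 5, 1, 1, 16)] with period length k = 7.
k is odd, so (p_{k-1}, q_{k-1}) only solves x^2 - 73y^2 = -1 and the fundamental solution of x^2 - 73y^2 = 1 is (p_{2k-1}, q_{2k-1}) = (p_13, q_13); compute convergents through index 13, running through the period twice.
Convergents (p_i = a_i*p_{i-1} + p_{i-2}, q_i = a_i*q_{i-1} + q_{i-2} with p_{-2}=0, p_{-1}=1, q_{-2}=1, q_{-1}=0):
  i=0: a_0=8, p_0 = 8*1 + 0 = 8, q_0 = 8*0 + 1 = 1.
  i=1: a_1=1, p_1 = 1*8 + 1 = 9, q_1 = 1*1 + 0 = 1.
  i=2: a_2=1, p_2 = 1*9 + 8 = 17, q_2 = 1*1 + 1 = 2.
  i=3: a_3=5, p_3 = 5*17 + 9 = 94, q_3 = 5*2 + 1 = 11.
  i=4: a_4=5, p_4 = 5*94 + 17 = 487, q_4 = 5*11 + 2 = 57.
  i=5: a_5=1, p_5 = 1*487 + 94 = 581, q_5 = 1*57 + 11 = 68.
  i=6: a_6=1, p_6 = 1*581 + 487 = 1068, q_6 = 1*68 + 57 = 125.
  i=7: a_7=16, p_7 = 16*1068 + 581 = 17669, q_7 = 16*125 + 68 = 2068.
  i=8: a_8=1, p_8 = 1*17669 + 1068 = 18737, q_8 = 1*2068 + 125 = 2193.
  i=9: a_9=1, p_9 = 1*18737 + 17669 = 36406, q_9 = 1*2193 + 2068 = 4261.
  i=10: a_10=5, p_10 = 5*36406 + 18737 = 200767, q_10 = 5*4261 + 2193 = 23498.
  i=11: a_11=5, p_11 = 5*200767 + 36406 = 1040241, q_11 = 5*23498 + 4261 = 121751.
  i=12: a_12=1, p_12 = 1*1040241 + 200767 = 1241008, q_12 = 1*121751 + 23498 = 145249.
  i=13: a_13=1, p_13 = 1*1241008 + 1040241 = 2281249, q_13 = 1*145249 + 121751 = 267000.
Indeed p_6^2 - 73*q_6^2 = 1140624 - 1140625 = -1, not +1.
Check: 2281249^2 - 73*267000^2 = 5204097000001 - 5204097000000 = 1, so (x, y) = (2281249, 267000) solves the equation, and by the theorem it is the least positive solution.

(x, y) = (2281249, 267000)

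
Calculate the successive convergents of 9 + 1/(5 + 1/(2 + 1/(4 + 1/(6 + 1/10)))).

9/1, 46/5, 101/11, 450/49, 2801/305, 28460/3099

Using the convergent recurrence p_i = a_i*p_{i-1} + p_{i-2}, q_i = a_i*q_{i-1} + q_{i-2} with p_{-2}=0, p_{-1}=1, q_{-2}=1, q_{-1}=0:
  i=0: a_0=9, p_0 = 9*1 + 0 = 9, q_0 = 9*0 + 1 = 1.
  i=1: a_1=5, p_1 = 5*9 + 1 = 46, q_1 = 5*1 + 0 = 5.
  i=2: a_2=2, p_2 = 2*46 + 9 = 101, q_2 = 2*5 + 1 = 11.
  i=3: a_3=4, p_3 = 4*101 + 46 = 450, q_3 = 4*11 + 5 = 49.
  i=4: a_4=6, p_4 = 6*450 + 101 = 2801, q_4 = 6*49 + 11 = 305.
  i=5: a_5=10, p_5 = 10*2801 + 450 = 28460, q_5 = 10*305 + 49 = 3099.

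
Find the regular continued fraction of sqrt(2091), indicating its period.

Write x_i = (sqrt(2091) + m_i)/d_i with (m_0, d_0) = (0, 1). a_0 = floor(sqrt(2091)) = 45, since 45^2 = 2025 <= 2091 < 2116 = 46^2.
Iterate m_{i+1} = d_i*a_i - m_i, d_{i+1} = (2091 - m_{i+1}^2)/d_i, a_{i+1} = floor((a_0 + m_{i+1})/d_{i+1}):
  m_1 = 1*45 - 0 = 45, d_1 = (2091 - 45^2)/1 = 66/1 = 66, a_1 = floor((45 + 45)/66) = 1.
  m_2 = 66*1 - 45 = 21, d_2 = (2091 - 21^2)/66 = 1650/66 = 25, a_2 = floor((45 + 21)/25) = 2.
  m_3 = 25*2 - 21 = 29, d_3 = (2091 - 29^2)/25 = 1250/25 = 50, a_3 = floor((45 + 29)/50) = 1.
  m_4 = 50*1 - 29 = 21, d_4 = (2091 - 21^2)/50 = 1650/50 = 33, a_4 = floor((45 + 21)/33) = 2.
  m_5 = 33*2 - 21 = 45, d_5 = (2091 - 45^2)/33 = 66/33 = 2, a_5 = floor((45 + 45)/2) = 45.
  m_6 = 2*45 - 45 = 45, d_6 = (2091 - 45^2)/2 = 66/2 = 33, a_6 = floor((45 + 45)/33) = 2.
  m_7 = 33*2 - 45 = 21, d_7 = (2091 - 21^2)/33 = 1650/33 = 50, a_7 = floor((45 + 21)/50) = 1.
  m_8 = 50*1 - 21 = 29, d_8 = (2091 - 29^2)/50 = 1250/50 = 25, a_8 = floor((45 + 29)/25) = 2.
  m_9 = 25*2 - 29 = 21, d_9 = (2091 - 21^2)/25 = 1650/25 = 66, a_9 = floor((45 + 21)/66) = 1.
  m_10 = 66*1 - 21 = 45, d_10 = (2091 - 45^2)/66 = 66/66 = 1, a_10 = floor((45 + 45)/1) = 90.
  m_11 = 1*90 - 45 = 45, d_11 = (2091 - 45^2)/1 = 66/1 = 66: (m_11, d_11) = (m_1, d_1) = (45, 66), so from here the quotients repeat a_1, ..., a_10; the period length is 10.
Hence the expansion of sqrt(2091) is a_0 = 45 followed by the repeating block 1, 2, 1, 2, 45, 2, 1, 2, 1, 90 (period 10).

[45; (1, 2, 1, 2, 45, 2, 1, 2, 1, 90)]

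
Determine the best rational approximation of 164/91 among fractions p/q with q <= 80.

137/76

Expand x = 164/91 as a continued fraction with the Euclidean algorithm:
  164 = 1*91 + 73, so a_0 = 1.
  91 = 1*73 + 18, so a_1 = 1.
  73 = 4*18 + 1, so a_2 = 4.
  18 = 18*1 + 0, so a_3 = 18.
so x = [1; 1, 4, 18].
Convergents (p_i = a_i*p_{i-1} + p_{i-2}, q_i = a_i*q_{i-1} + q_{i-2} with p_{-2}=0, p_{-1}=1, q_{-2}=1, q_{-1}=0), until the denominator exceeds 80:
  i=0: a_0=1, p_0 = 1*1 + 0 = 1, q_0 = 1*0 + 1 = 1.
  i=1: a_1=1, p_1 = 1*1 + 1 = 2, q_1 = 1*1 + 0 = 1.
  i=2: a_2=4, p_2 = 4*2 + 1 = 9, q_2 = 4*1 + 1 = 5.
  i=3: a_3=18, p_3 = 18*9 + 2 = 164, q_3 = 18*5 + 1 = 91.
q_3 = 91 > 80, so the last convergent with denominator <= 80 is p_2/q_2 = 9/5.
The closest fraction with denominator <= 80 is either p_2/q_2 or the intermediate fraction (k*p_2 + p_1)/(k*q_2 + q_1) with the largest k >= 1 whose denominator stays <= 80; these approach x as k grows, and every other convergent or intermediate fraction in range is farther away.
Largest k: floor((80 - q_1)/q_2) = floor((80 - 1)/5) = 15.
That gives (15*9 + 2)/(15*5 + 1) = 137/76.
Compare the errors: |x - 9/5| = |164*5 - 9*91|/(91*5) = 1/455, and |x - 137/76| = |164*76 - 137*91|/(91*76) = 3/6916.
Cross-multiplying, 3*455 = 1365 < 6916 = 1*6916, so 3/6916 is smaller: the intermediate fraction 137/76 is closer to x than 9/5.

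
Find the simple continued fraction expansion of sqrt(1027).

Write x_i = (sqrt(1027) + m_i)/d_i with (m_0, d_0) = (0, 1). a_0 = floor(sqrt(1027)) = 32, since 32^2 = 1024 <= 1027 < 1089 = 33^2.
Iterate m_{i+1} = d_i*a_i - m_i, d_{i+1} = (1027 - m_{i+1}^2)/d_i, a_{i+1} = floor((a_0 + m_{i+1})/d_{i+1}):
  m_1 = 1*32 - 0 = 32, d_1 = (1027 - 32^2)/1 = 3/1 = 3, a_1 = floor((32 + 32)/3) = 21.
  m_2 = 3*21 - 32 = 31, d_2 = (1027 - 31^2)/3 = 66/3 = 22, a_2 = floor((32 + 31)/22) = 2.
  m_3 = 22*2 - 31 = 13, d_3 = (1027 - 13^2)/22 = 858/22 = 39, a_3 = floor((32 + 13)/39) = 1.
  m_4 = 39*1 - 13 = 26, d_4 = (1027 - 26^2)/39 = 351/39 = 9, a_4 = floor((32 + 26)/9) = 6.
  m_5 = 9*6 - 26 = 28, d_5 = (1027 - 28^2)/9 = 243/9 = 27, a_5 = floor((32 + 28)/27) = 2.
  m_6 = 27*2 - 28 = 26, d_6 = (1027 - 26^2)/27 = 351/27 = 13, a_6 = floor((32 + 26)/13) = 4.
  m_7 = 13*4 - 26 = 26, d_7 = (1027 - 26^2)/13 = 351/13 = 27, a_7 = floor((32 + 26)/27) = 2.
  m_8 = 27*2 - 26 = 28, d_8 = (1027 - 28^2)/27 = 243/27 = 9, a_8 = floor((32 + 28)/9) = 6.
  m_9 = 9*6 - 28 = 26, d_9 = (1027 - 26^2)/9 = 351/9 = 39, a_9 = floor((32 + 26)/39) = 1.
  m_10 = 39*1 - 26 = 13, d_10 = (1027 - 13^2)/39 = 858/39 = 22, a_10 = floor((32 + 13)/22) = 2.
  m_11 = 22*2 - 13 = 31, d_11 = (1027 - 31^2)/22 = 66/22 = 3, a_11 = floor((32 + 31)/3) = 21.
  m_12 = 3*21 - 31 = 32, d_12 = (1027 - 32^2)/3 = 3/3 = 1, a_12 = floor((32 + 32)/1) = 64.
  m_13 = 1*64 - 32 = 32, d_13 = (1027 - 32^2)/1 = 3/1 = 3: (m_13, d_13) = (m_1, d_1) = (32, 3), so from here the quotients repeat a_1, ..., a_12; the period length is 12.
Hence the expansion of sqrt(1027) is a_0 = 32 followed by the repeating block 21, 2, 1, 6, 2, 4, 2, 6, 1, 2, 21, 64 (period 12).

[32; (21, 2, 1, 6, 2, 4, 2, 6, 1, 2, 21, 64)]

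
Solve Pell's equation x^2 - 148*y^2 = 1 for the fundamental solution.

First expand sqrt(148) as a continued fraction. With x_i = (sqrt(148) + m_i)/d_i and (m_0, d_0) = (0, 1): a_0 = floor(sqrt(148)) = 12, since 12^2 = 144 <= 148 < 169 = 13^2.
Iterate m_{i+1} = d_i*a_i - m_i, d_{i+1} = (148 - m_{i+1}^2)/d_i, a_{i+1} = floor((a_0 + m_{i+1})/d_{i+1}):
  m_1 = 1*12 - 0 = 12, d_1 = (148 - 12^2)/1 = 4/1 = 4, a_1 = floor((12 + 12)/4) = 6.
  m_2 = 4*6 - 12 = 12, d_2 = (148 - 12^2)/4 = 4/4 = 1, a_2 = floor((12 + 12)/1) = 24.
  m_3 = 1*24 - 12 = 12, d_3 = (148 - 12^2)/1 = 4/1 = 4: (m_3, d_3) = (m_1, d_1) = (12, 4), so from here the quotients repeat a_1, a_2; the period length is 2.
So sqrt(148) = [12; (6, 24)] with period length k = 2.
k is even, so the fundamental solution of x^2 - 148y^2 = 1 is (p_{k-1}, q_{k-1}) = (p_1, q_1); compute convergents through index 1.
Convergents (p_i = a_i*p_{i-1} + p_{i-2}, q_i = a_i*q_{i-1} + q_{i-2} with p_{-2}=0, p_{-1}=1, q_{-2}=1, q_{-1}=0):
  i=0: a_0=12, p_0 = 12*1 + 0 = 12, q_0 = 12*0 + 1 = 1.
  i=1: a_1=6, p_1 = 6*12 + 1 = 73, q_1 = 6*1 + 0 = 6.
Check: 73^2 - 148*6^2 = 5329 - 5328 = 1, so (x, y) = (73, 6) solves the equation, and by the theorem it is the least positive solution.

(x, y) = (73, 6)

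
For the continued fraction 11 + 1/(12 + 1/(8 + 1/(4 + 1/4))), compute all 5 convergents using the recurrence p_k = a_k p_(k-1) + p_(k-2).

11/1, 133/12, 1075/97, 4433/400, 18807/1697

Using the convergent recurrence p_i = a_i*p_{i-1} + p_{i-2}, q_i = a_i*q_{i-1} + q_{i-2} with p_{-2}=0, p_{-1}=1, q_{-2}=1, q_{-1}=0:
  i=0: a_0=11, p_0 = 11*1 + 0 = 11, q_0 = 11*0 + 1 = 1.
  i=1: a_1=12, p_1 = 12*11 + 1 = 133, q_1 = 12*1 + 0 = 12.
  i=2: a_2=8, p_2 = 8*133 + 11 = 1075, q_2 = 8*12 + 1 = 97.
  i=3: a_3=4, p_3 = 4*1075 + 133 = 4433, q_3 = 4*97 + 12 = 400.
  i=4: a_4=4, p_4 = 4*4433 + 1075 = 18807, q_4 = 4*400 + 97 = 1697.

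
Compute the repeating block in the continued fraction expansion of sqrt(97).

[9; (1, 5, 1, 1, 1, 1, 1, 1, 5, 1, 18)]

Write x_i = (sqrt(97) + m_i)/d_i with (m_0, d_0) = (0, 1). a_0 = floor(sqrt(97)) = 9, since 9^2 = 81 <= 97 < 100 = 10^2.
Iterate m_{i+1} = d_i*a_i - m_i, d_{i+1} = (97 - m_{i+1}^2)/d_i, a_{i+1} = floor((a_0 + m_{i+1})/d_{i+1}):
  m_1 = 1*9 - 0 = 9, d_1 = (97 - 9^2)/1 = 16/1 = 16, a_1 = floor((9 + 9)/16) = 1.
  m_2 = 16*1 - 9 = 7, d_2 = (97 - 7^2)/16 = 48/16 = 3, a_2 = floor((9 + 7)/3) = 5.
  m_3 = 3*5 - 7 = 8, d_3 = (97 - 8^2)/3 = 33/3 = 11, a_3 = floor((9 + 8)/11) = 1.
  m_4 = 11*1 - 8 = 3, d_4 = (97 - 3^2)/11 = 88/11 = 8, a_4 = floor((9 + 3)/8) = 1.
  m_5 = 8*1 - 3 = 5, d_5 = (97 - 5^2)/8 = 72/8 = 9, a_5 = floor((9 + 5)/9) = 1.
  m_6 = 9*1 - 5 = 4, d_6 = (97 - 4^2)/9 = 81/9 = 9, a_6 = floor((9 + 4)/9) = 1.
  m_7 = 9*1 - 4 = 5, d_7 = (97 - 5^2)/9 = 72/9 = 8, a_7 = floor((9 + 5)/8) = 1.
  m_8 = 8*1 - 5 = 3, d_8 = (97 - 3^2)/8 = 88/8 = 11, a_8 = floor((9 + 3)/11) = 1.
  m_9 = 11*1 - 3 = 8, d_9 = (97 - 8^2)/11 = 33/11 = 3, a_9 = floor((9 + 8)/3) = 5.
  m_10 = 3*5 - 8 = 7, d_10 = (97 - 7^2)/3 = 48/3 = 16, a_10 = floor((9 + 7)/16) = 1.
  m_11 = 16*1 - 7 = 9, d_11 = (97 - 9^2)/16 = 16/16 = 1, a_11 = floor((9 + 9)/1) = 18.
  m_12 = 1*18 - 9 = 9, d_12 = (97 - 9^2)/1 = 16/1 = 16: (m_12, d_12) = (m_1, d_1) = (9, 16), so from here the quotients repeat a_1, ..., a_11; the period length is 11.
Hence the expansion of sqrt(97) is a_0 = 9 followed by the repeating block 1, 5, 1, 1, 1, 1, 1, 1, 5, 1, 18 (period 11).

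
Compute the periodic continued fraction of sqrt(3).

[1; (1, 2)]

Write x_i = (sqrt(3) + m_i)/d_i with (m_0, d_0) = (0, 1). a_0 = floor(sqrt(3)) = 1, since 1^2 = 1 <= 3 < 4 = 2^2.
Iterate m_{i+1} = d_i*a_i - m_i, d_{i+1} = (3 - m_{i+1}^2)/d_i, a_{i+1} = floor((a_0 + m_{i+1})/d_{i+1}):
  m_1 = 1*1 - 0 = 1, d_1 = (3 - 1^2)/1 = 2/1 = 2, a_1 = floor((1 + 1)/2) = 1.
  m_2 = 2*1 - 1 = 1, d_2 = (3 - 1^2)/2 = 2/2 = 1, a_2 = floor((1 + 1)/1) = 2.
  m_3 = 1*2 - 1 = 1, d_3 = (3 - 1^2)/1 = 2/1 = 2: (m_3, d_3) = (m_1, d_1) = (1, 2), so from here the quotients repeat a_1, a_2; the period length is 2.
Hence the expansion of sqrt(3) is a_0 = 1 followed by the repeating block 1, 2 (period 2).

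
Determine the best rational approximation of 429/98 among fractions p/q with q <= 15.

Expand x = 429/98 as a continued fraction with the Euclidean algorithm:
  429 = 4*98 + 37, so a_0 = 4.
  98 = 2*37 + 24, so a_1 = 2.
  37 = 1*24 + 13, so a_2 = 1.
  24 = 1*13 + 11, so a_3 = 1.
  13 = 1*11 + 2, so a_4 = 1.
  11 = 5*2 + 1, so a_5 = 5.
  2 = 2*1 + 0, so a_6 = 2.
so x = [4; 2, 1, 1, 1, 5, 2].
Convergents (p_i = a_i*p_{i-1} + p_{i-2}, q_i = a_i*q_{i-1} + q_{i-2} with p_{-2}=0, p_{-1}=1, q_{-2}=1, q_{-1}=0), until the denominator exceeds 15:
  i=0: a_0=4, p_0 = 4*1 + 0 = 4, q_0 = 4*0 + 1 = 1.
  i=1: a_1=2, p_1 = 2*4 + 1 = 9, q_1 = 2*1 + 0 = 2.
  i=2: a_2=1, p_2 = 1*9 + 4 = 13, q_2 = 1*2 + 1 = 3.
  i=3: a_3=1, p_3 = 1*13 + 9 = 22, q_3 = 1*3 + 2 = 5.
  i=4: a_4=1, p_4 = 1*22 + 13 = 35, q_4 = 1*5 + 3 = 8.
  i=5: a_5=5, p_5 = 5*35 + 22 = 197, q_5 = 5*8 + 5 = 45.
q_5 = 45 > 15, so the last convergent with denominator <= 15 is p_4/q_4 = 35/8.
The closest fraction with denominator <= 15 is either p_4/q_4 or the intermediate fraction (k*p_4 + p_3)/(k*q_4 + q_3) with the largest k >= 1 whose denominator stays <= 15; these approach x as k grows, and every other convergent or intermediate fraction in range is farther away.
Largest k: floor((15 - q_3)/q_4) = floor((15 - 5)/8) = 1.
That gives (1*35 + 22)/(1*8 + 5) = 57/13.
Compare the errors: |x - 35/8| = |429*8 - 35*98|/(98*8) = 2/784, and |x - 57/13| = |429*13 - 57*98|/(98*13) = 9/1274.
Cross-multiplying, 2*1274 = 2548 < 7056 = 9*784, so 2/784 is smaller: the convergent 35/8 is closer to x than 57/13.

35/8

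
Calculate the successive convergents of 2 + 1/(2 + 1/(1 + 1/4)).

Using the convergent recurrence p_i = a_i*p_{i-1} + p_{i-2}, q_i = a_i*q_{i-1} + q_{i-2} with p_{-2}=0, p_{-1}=1, q_{-2}=1, q_{-1}=0:
  i=0: a_0=2, p_0 = 2*1 + 0 = 2, q_0 = 2*0 + 1 = 1.
  i=1: a_1=2, p_1 = 2*2 + 1 = 5, q_1 = 2*1 + 0 = 2.
  i=2: a_2=1, p_2 = 1*5 + 2 = 7, q_2 = 1*2 + 1 = 3.
  i=3: a_3=4, p_3 = 4*7 + 5 = 33, q_3 = 4*3 + 2 = 14.

2/1, 5/2, 7/3, 33/14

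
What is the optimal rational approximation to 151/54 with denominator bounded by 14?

14/5

Expand x = 151/54 as a continued fraction with the Euclidean algorithm:
  151 = 2*54 + 43, so a_0 = 2.
  54 = 1*43 + 11, so a_1 = 1.
  43 = 3*11 + 10, so a_2 = 3.
  11 = 1*10 + 1, so a_3 = 1.
  10 = 10*1 + 0, so a_4 = 10.
so x = [2; 1, 3, 1, 10].
Convergents (p_i = a_i*p_{i-1} + p_{i-2}, q_i = a_i*q_{i-1} + q_{i-2} with p_{-2}=0, p_{-1}=1, q_{-2}=1, q_{-1}=0), until the denominator exceeds 14:
  i=0: a_0=2, p_0 = 2*1 + 0 = 2, q_0 = 2*0 + 1 = 1.
  i=1: a_1=1, p_1 = 1*2 + 1 = 3, q_1 = 1*1 + 0 = 1.
  i=2: a_2=3, p_2 = 3*3 + 2 = 11, q_2 = 3*1 + 1 = 4.
  i=3: a_3=1, p_3 = 1*11 + 3 = 14, q_3 = 1*4 + 1 = 5.
  i=4: a_4=10, p_4 = 10*14 + 11 = 151, q_4 = 10*5 + 4 = 54.
q_4 = 54 > 14, so the last convergent with denominator <= 14 is p_3/q_3 = 14/5.
The closest fraction with denominator <= 14 is either p_3/q_3 or the intermediate fraction (k*p_3 + p_2)/(k*q_3 + q_2) with the largest k >= 1 whose denominator stays <= 14; these approach x as k grows, and every other convergent or intermediate fraction in range is farther away.
Largest k: floor((14 - q_2)/q_3) = floor((14 - 4)/5) = 2.
That gives (2*14 + 11)/(2*5 + 4) = 39/14.
Compare the errors: |x - 14/5| = |151*5 - 14*54|/(54*5) = 1/270, and |x - 39/14| = |151*14 - 39*54|/(54*14) = 8/756.
Cross-multiplying, 1*756 = 756 < 2160 = 8*270, so 1/270 is smaller: the convergent 14/5 is closer to x than 39/14.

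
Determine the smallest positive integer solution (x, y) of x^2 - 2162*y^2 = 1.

First expand sqrt(2162) as a continued fraction. With x_i = (sqrt(2162) + m_i)/d_i and (m_0, d_0) = (0, 1): a_0 = floor(sqrt(2162)) = 46, since 46^2 = 2116 <= 2162 < 2209 = 47^2.
Iterate m_{i+1} = d_i*a_i - m_i, d_{i+1} = (2162 - m_{i+1}^2)/d_i, a_{i+1} = floor((a_0 + m_{i+1})/d_{i+1}):
  m_1 = 1*46 - 0 = 46, d_1 = (2162 - 46^2)/1 = 46/1 = 46, a_1 = floor((46 + 46)/46) = 2.
  m_2 = 46*2 - 46 = 46, d_2 = (2162 - 46^2)/46 = 46/46 = 1, a_2 = floor((46 + 46)/1) = 92.
  m_3 = 1*92 - 46 = 46, d_3 = (2162 - 46^2)/1 = 46/1 = 46: (m_3, d_3) = (m_1, d_1) = (46, 46), so from here the quotients repeat a_1, a_2; the period length is 2.
So sqrt(2162) = [46; (2, 92)] with period length k = 2.
k is even, so the fundamental solution of x^2 - 2162y^2 = 1 is (p_{k-1}, q_{k-1}) = (p_1, q_1); compute convergents through index 1.
Convergents (p_i = a_i*p_{i-1} + p_{i-2}, q_i = a_i*q_{i-1} + q_{i-2} with p_{-2}=0, p_{-1}=1, q_{-2}=1, q_{-1}=0):
  i=0: a_0=46, p_0 = 46*1 + 0 = 46, q_0 = 46*0 + 1 = 1.
  i=1: a_1=2, p_1 = 2*46 + 1 = 93, q_1 = 2*1 + 0 = 2.
Check: 93^2 - 2162*2^2 = 8649 - 8648 = 1, so (x, y) = (93, 2) solves the equation, and by the theorem it is the least positive solution.

(x, y) = (93, 2)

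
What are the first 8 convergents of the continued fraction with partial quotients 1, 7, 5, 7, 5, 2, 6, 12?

Using the convergent recurrence p_i = a_i*p_{i-1} + p_{i-2}, q_i = a_i*q_{i-1} + q_{i-2} with p_{-2}=0, p_{-1}=1, q_{-2}=1, q_{-1}=0:
  i=0: a_0=1, p_0 = 1*1 + 0 = 1, q_0 = 1*0 + 1 = 1.
  i=1: a_1=7, p_1 = 7*1 + 1 = 8, q_1 = 7*1 + 0 = 7.
  i=2: a_2=5, p_2 = 5*8 + 1 = 41, q_2 = 5*7 + 1 = 36.
  i=3: a_3=7, p_3 = 7*41 + 8 = 295, q_3 = 7*36 + 7 = 259.
  i=4: a_4=5, p_4 = 5*295 + 41 = 1516, q_4 = 5*259 + 36 = 1331.
  i=5: a_5=2, p_5 = 2*1516 + 295 = 3327, q_5 = 2*1331 + 259 = 2921.
  i=6: a_6=6, p_6 = 6*3327 + 1516 = 21478, q_6 = 6*2921 + 1331 = 18857.
  i=7: a_7=12, p_7 = 12*21478 + 3327 = 261063, q_7 = 12*18857 + 2921 = 229205.

1/1, 8/7, 41/36, 295/259, 1516/1331, 3327/2921, 21478/18857, 261063/229205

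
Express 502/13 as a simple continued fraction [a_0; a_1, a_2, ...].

Run the Euclidean algorithm on 502 and 13; the successive quotients are the partial quotients a_0, a_1, ... (each step inverts the fractional part left over by the previous one):
  502 = 38*13 + 8, so a_0 = 38.
  13 = 1*8 + 5, so a_1 = 1.
  8 = 1*5 + 3, so a_2 = 1.
  5 = 1*3 + 2, so a_3 = 1.
  3 = 1*2 + 1, so a_4 = 1.
  2 = 2*1 + 0, so a_5 = 2.
The remainder reaches 0 after 6 divisions, so the expansion has 6 partial quotients, read off in order.

[38; 1, 1, 1, 1, 2]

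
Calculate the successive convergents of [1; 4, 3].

Using the convergent recurrence p_i = a_i*p_{i-1} + p_{i-2}, q_i = a_i*q_{i-1} + q_{i-2} with p_{-2}=0, p_{-1}=1, q_{-2}=1, q_{-1}=0:
  i=0: a_0=1, p_0 = 1*1 + 0 = 1, q_0 = 1*0 + 1 = 1.
  i=1: a_1=4, p_1 = 4*1 + 1 = 5, q_1 = 4*1 + 0 = 4.
  i=2: a_2=3, p_2 = 3*5 + 1 = 16, q_2 = 3*4 + 1 = 13.

1/1, 5/4, 16/13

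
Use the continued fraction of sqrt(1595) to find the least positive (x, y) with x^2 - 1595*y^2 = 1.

(x, y) = (639, 16)

First expand sqrt(1595) as a continued fraction. With x_i = (sqrt(1595) + m_i)/d_i and (m_0, d_0) = (0, 1): a_0 = floor(sqrt(1595)) = 39, since 39^2 = 1521 <= 1595 < 1600 = 40^2.
Iterate m_{i+1} = d_i*a_i - m_i, d_{i+1} = (1595 - m_{i+1}^2)/d_i, a_{i+1} = floor((a_0 + m_{i+1})/d_{i+1}):
  m_1 = 1*39 - 0 = 39, d_1 = (1595 - 39^2)/1 = 74/1 = 74, a_1 = floor((39 + 39)/74) = 1.
  m_2 = 74*1 - 39 = 35, d_2 = (1595 - 35^2)/74 = 370/74 = 5, a_2 = floor((39 + 35)/5) = 14.
  m_3 = 5*14 - 35 = 35, d_3 = (1595 - 35^2)/5 = 370/5 = 74, a_3 = floor((39 + 35)/74) = 1.
  m_4 = 74*1 - 35 = 39, d_4 = (1595 - 39^2)/74 = 74/74 = 1, a_4 = floor((39 + 39)/1) = 78.
  m_5 = 1*78 - 39 = 39, d_5 = (1595 - 39^2)/1 = 74/1 = 74: (m_5, d_5) = (m_1, d_1) = (39, 74), so from here the quotients repeat a_1, ..., a_4; the period length is 4.
So sqrt(1595) = [39; (1, 14, 1, 78)] with period length k = 4.
k is even, so the fundamental solution of x^2 - 1595y^2 = 1 is (p_{k-1}, q_{k-1}) = (p_3, q_3); compute convergents through index 3.
Convergents (p_i = a_i*p_{i-1} + p_{i-2}, q_i = a_i*q_{i-1} + q_{i-2} with p_{-2}=0, p_{-1}=1, q_{-2}=1, q_{-1}=0):
  i=0: a_0=39, p_0 = 39*1 + 0 = 39, q_0 = 39*0 + 1 = 1.
  i=1: a_1=1, p_1 = 1*39 + 1 = 40, q_1 = 1*1 + 0 = 1.
  i=2: a_2=14, p_2 = 14*40 + 39 = 599, q_2 = 14*1 + 1 = 15.
  i=3: a_3=1, p_3 = 1*599 + 40 = 639, q_3 = 1*15 + 1 = 16.
Check: 639^2 - 1595*16^2 = 408321 - 408320 = 1, so (x, y) = (639, 16) solves the equation, and by the theorem it is the least positive solution.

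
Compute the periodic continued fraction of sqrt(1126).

Write x_i = (sqrt(1126) + m_i)/d_i with (m_0, d_0) = (0, 1). a_0 = floor(sqrt(1126)) = 33, since 33^2 = 1089 <= 1126 < 1156 = 34^2.
Iterate m_{i+1} = d_i*a_i - m_i, d_{i+1} = (1126 - m_{i+1}^2)/d_i, a_{i+1} = floor((a_0 + m_{i+1})/d_{i+1}):
  m_1 = 1*33 - 0 = 33, d_1 = (1126 - 33^2)/1 = 37/1 = 37, a_1 = floor((33 + 33)/37) = 1.
  m_2 = 37*1 - 33 = 4, d_2 = (1126 - 4^2)/37 = 1110/37 = 30, a_2 = floor((33 + 4)/30) = 1.
  m_3 = 30*1 - 4 = 26, d_3 = (1126 - 26^2)/30 = 450/30 = 15, a_3 = floor((33 + 26)/15) = 3.
  m_4 = 15*3 - 26 = 19, d_4 = (1126 - 19^2)/15 = 765/15 = 51, a_4 = floor((33 + 19)/51) = 1.
  m_5 = 51*1 - 19 = 32, d_5 = (1126 - 32^2)/51 = 102/51 = 2, a_5 = floor((33 + 32)/2) = 32.
  m_6 = 2*32 - 32 = 32, d_6 = (1126 - 32^2)/2 = 102/2 = 51, a_6 = floor((33 + 32)/51) = 1.
  m_7 = 51*1 - 32 = 19, d_7 = (1126 - 19^2)/51 = 765/51 = 15, a_7 = floor((33 + 19)/15) = 3.
  m_8 = 15*3 - 19 = 26, d_8 = (1126 - 26^2)/15 = 450/15 = 30, a_8 = floor((33 + 26)/30) = 1.
  m_9 = 30*1 - 26 = 4, d_9 = (1126 - 4^2)/30 = 1110/30 = 37, a_9 = floor((33 + 4)/37) = 1.
  m_10 = 37*1 - 4 = 33, d_10 = (1126 - 33^2)/37 = 37/37 = 1, a_10 = floor((33 + 33)/1) = 66.
  m_11 = 1*66 - 33 = 33, d_11 = (1126 - 33^2)/1 = 37/1 = 37: (m_11, d_11) = (m_1, d_1) = (33, 37), so from here the quotients repeat a_1, ..., a_10; the period length is 10.
Hence the expansion of sqrt(1126) is a_0 = 33 followed by the repeating block 1, 1, 3, 1, 32, 1, 3, 1, 1, 66 (period 10).

[33; (1, 1, 3, 1, 32, 1, 3, 1, 1, 66)]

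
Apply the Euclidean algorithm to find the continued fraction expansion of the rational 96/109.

[0; 1, 7, 2, 1, 1, 2]

Run the Euclidean algorithm on 96 and 109; the successive quotients are the partial quotients a_0, a_1, ... (each step inverts the fractional part left over by the previous one):
  96 = 0*109 + 96, so a_0 = 0.
  109 = 1*96 + 13, so a_1 = 1.
  96 = 7*13 + 5, so a_2 = 7.
  13 = 2*5 + 3, so a_3 = 2.
  5 = 1*3 + 2, so a_4 = 1.
  3 = 1*2 + 1, so a_5 = 1.
  2 = 2*1 + 0, so a_6 = 2.
The remainder reaches 0 after 7 divisions, so the expansion has 7 partial quotients, read off in order.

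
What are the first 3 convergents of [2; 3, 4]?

Using the convergent recurrence p_i = a_i*p_{i-1} + p_{i-2}, q_i = a_i*q_{i-1} + q_{i-2} with p_{-2}=0, p_{-1}=1, q_{-2}=1, q_{-1}=0:
  i=0: a_0=2, p_0 = 2*1 + 0 = 2, q_0 = 2*0 + 1 = 1.
  i=1: a_1=3, p_1 = 3*2 + 1 = 7, q_1 = 3*1 + 0 = 3.
  i=2: a_2=4, p_2 = 4*7 + 2 = 30, q_2 = 4*3 + 1 = 13.

2/1, 7/3, 30/13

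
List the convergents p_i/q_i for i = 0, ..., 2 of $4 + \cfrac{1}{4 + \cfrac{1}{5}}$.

4/1, 17/4, 89/21

Using the convergent recurrence p_i = a_i*p_{i-1} + p_{i-2}, q_i = a_i*q_{i-1} + q_{i-2} with p_{-2}=0, p_{-1}=1, q_{-2}=1, q_{-1}=0:
  i=0: a_0=4, p_0 = 4*1 + 0 = 4, q_0 = 4*0 + 1 = 1.
  i=1: a_1=4, p_1 = 4*4 + 1 = 17, q_1 = 4*1 + 0 = 4.
  i=2: a_2=5, p_2 = 5*17 + 4 = 89, q_2 = 5*4 + 1 = 21.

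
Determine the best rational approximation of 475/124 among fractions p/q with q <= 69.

249/65

Expand x = 475/124 as a continued fraction with the Euclidean algorithm:
  475 = 3*124 + 103, so a_0 = 3.
  124 = 1*103 + 21, so a_1 = 1.
  103 = 4*21 + 19, so a_2 = 4.
  21 = 1*19 + 2, so a_3 = 1.
  19 = 9*2 + 1, so a_4 = 9.
  2 = 2*1 + 0, so a_5 = 2.
so x = [3; 1, 4, 1, 9, 2].
Convergents (p_i = a_i*p_{i-1} + p_{i-2}, q_i = a_i*q_{i-1} + q_{i-2} with p_{-2}=0, p_{-1}=1, q_{-2}=1, q_{-1}=0), until the denominator exceeds 69:
  i=0: a_0=3, p_0 = 3*1 + 0 = 3, q_0 = 3*0 + 1 = 1.
  i=1: a_1=1, p_1 = 1*3 + 1 = 4, q_1 = 1*1 + 0 = 1.
  i=2: a_2=4, p_2 = 4*4 + 3 = 19, q_2 = 4*1 + 1 = 5.
  i=3: a_3=1, p_3 = 1*19 + 4 = 23, q_3 = 1*5 + 1 = 6.
  i=4: a_4=9, p_4 = 9*23 + 19 = 226, q_4 = 9*6 + 5 = 59.
  i=5: a_5=2, p_5 = 2*226 + 23 = 475, q_5 = 2*59 + 6 = 124.
q_5 = 124 > 69, so the last convergent with denominator <= 69 is p_4/q_4 = 226/59.
The closest fraction with denominator <= 69 is either p_4/q_4 or the intermediate fraction (k*p_4 + p_3)/(k*q_4 + q_3) with the largest k >= 1 whose denominator stays <= 69; these approach x as k grows, and every other convergent or intermediate fraction in range is farther away.
Largest k: floor((69 - q_3)/q_4) = floor((69 - 6)/59) = 1.
That gives (1*226 + 23)/(1*59 + 6) = 249/65.
Compare the errors: |x - 226/59| = |475*59 - 226*124|/(124*59) = 1/7316, and |x - 249/65| = |475*65 - 249*124|/(124*65) = 1/8060.
Cross-multiplying, 1*7316 = 7316 < 8060 = 1*8060, so 1/8060 is smaller: the intermediate fraction 249/65 is closer to x than 226/59.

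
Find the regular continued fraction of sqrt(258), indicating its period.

[16; (16, 32)]

Write x_i = (sqrt(258) + m_i)/d_i with (m_0, d_0) = (0, 1). a_0 = floor(sqrt(258)) = 16, since 16^2 = 256 <= 258 < 289 = 17^2.
Iterate m_{i+1} = d_i*a_i - m_i, d_{i+1} = (258 - m_{i+1}^2)/d_i, a_{i+1} = floor((a_0 + m_{i+1})/d_{i+1}):
  m_1 = 1*16 - 0 = 16, d_1 = (258 - 16^2)/1 = 2/1 = 2, a_1 = floor((16 + 16)/2) = 16.
  m_2 = 2*16 - 16 = 16, d_2 = (258 - 16^2)/2 = 2/2 = 1, a_2 = floor((16 + 16)/1) = 32.
  m_3 = 1*32 - 16 = 16, d_3 = (258 - 16^2)/1 = 2/1 = 2: (m_3, d_3) = (m_1, d_1) = (16, 2), so from here the quotients repeat a_1, a_2; the period length is 2.
Hence the expansion of sqrt(258) is a_0 = 16 followed by the repeating block 16, 32 (period 2).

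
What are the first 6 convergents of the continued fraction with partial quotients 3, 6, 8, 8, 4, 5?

3/1, 19/6, 155/49, 1259/398, 5191/1641, 27214/8603

Using the convergent recurrence p_i = a_i*p_{i-1} + p_{i-2}, q_i = a_i*q_{i-1} + q_{i-2} with p_{-2}=0, p_{-1}=1, q_{-2}=1, q_{-1}=0:
  i=0: a_0=3, p_0 = 3*1 + 0 = 3, q_0 = 3*0 + 1 = 1.
  i=1: a_1=6, p_1 = 6*3 + 1 = 19, q_1 = 6*1 + 0 = 6.
  i=2: a_2=8, p_2 = 8*19 + 3 = 155, q_2 = 8*6 + 1 = 49.
  i=3: a_3=8, p_3 = 8*155 + 19 = 1259, q_3 = 8*49 + 6 = 398.
  i=4: a_4=4, p_4 = 4*1259 + 155 = 5191, q_4 = 4*398 + 49 = 1641.
  i=5: a_5=5, p_5 = 5*5191 + 1259 = 27214, q_5 = 5*1641 + 398 = 8603.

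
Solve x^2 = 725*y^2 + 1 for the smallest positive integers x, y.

First expand sqrt(725) as a continued fraction. With x_i = (sqrt(725) + m_i)/d_i and (m_0, d_0) = (0, 1): a_0 = floor(sqrt(725)) = 26, since 26^2 = 676 <= 725 < 729 = 27^2.
Iterate m_{i+1} = d_i*a_i - m_i, d_{i+1} = (725 - m_{i+1}^2)/d_i, a_{i+1} = floor((a_0 + m_{i+1})/d_{i+1}):
  m_1 = 1*26 - 0 = 26, d_1 = (725 - 26^2)/1 = 49/1 = 49, a_1 = floor((26 + 26)/49) = 1.
  m_2 = 49*1 - 26 = 23, d_2 = (725 - 23^2)/49 = 196/49 = 4, a_2 = floor((26 + 23)/4) = 12.
  m_3 = 4*12 - 23 = 25, d_3 = (725 - 25^2)/4 = 100/4 = 25, a_3 = floor((26 + 25)/25) = 2.
  m_4 = 25*2 - 25 = 25, d_4 = (725 - 25^2)/25 = 100/25 = 4, a_4 = floor((26 + 25)/4) = 12.
  m_5 = 4*12 - 25 = 23, d_5 = (725 - 23^2)/4 = 196/4 = 49, a_5 = floor((26 + 23)/49) = 1.
  m_6 = 49*1 - 23 = 26, d_6 = (725 - 26^2)/49 = 49/49 = 1, a_6 = floor((26 + 26)/1) = 52.
  m_7 = 1*52 - 26 = 26, d_7 = (725 - 26^2)/1 = 49/1 = 49: (m_7, d_7) = (m_1, d_1) = (26, 49), so from here the quotients repeat a_1, ..., a_6; the period length is 6.
So sqrt(725) = [26; (1, 12, 2, 12, 1, 52)] with period length k = 6.
k is even, so the fundamental solution of x^2 - 725y^2 = 1 is (p_{k-1}, q_{k-1}) = (p_5, q_5); compute convergents through index 5.
Convergents (p_i = a_i*p_{i-1} + p_{i-2}, q_i = a_i*q_{i-1} + q_{i-2} with p_{-2}=0, p_{-1}=1, q_{-2}=1, q_{-1}=0):
  i=0: a_0=26, p_0 = 26*1 + 0 = 26, q_0 = 26*0 + 1 = 1.
  i=1: a_1=1, p_1 = 1*26 + 1 = 27, q_1 = 1*1 + 0 = 1.
  i=2: a_2=12, p_2 = 12*27 + 26 = 350, q_2 = 12*1 + 1 = 13.
  i=3: a_3=2, p_3 = 2*350 + 27 = 727, q_3 = 2*13 + 1 = 27.
  i=4: a_4=12, p_4 = 12*727 + 350 = 9074, q_4 = 12*27 + 13 = 337.
  i=5: a_5=1, p_5 = 1*9074 + 727 = 9801, q_5 = 1*337 + 27 = 364.
Check: 9801^2 - 725*364^2 = 96059601 - 96059600 = 1, so (x, y) = (9801, 364) solves the equation, and by the theorem it is the least positive solution.

(x, y) = (9801, 364)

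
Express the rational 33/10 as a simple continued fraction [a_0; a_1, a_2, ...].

[3; 3, 3]

Run the Euclidean algorithm on 33 and 10; the successive quotients are the partial quotients a_0, a_1, ... (each step inverts the fractional part left over by the previous one):
  33 = 3*10 + 3, so a_0 = 3.
  10 = 3*3 + 1, so a_1 = 3.
  3 = 3*1 + 0, so a_2 = 3.
The remainder reaches 0 after 3 divisions, so the expansion has 3 partial quotients, read off in order.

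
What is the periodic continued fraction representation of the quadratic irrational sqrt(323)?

[17; (1, 34)]

Write x_i = (sqrt(323) + m_i)/d_i with (m_0, d_0) = (0, 1). a_0 = floor(sqrt(323)) = 17, since 17^2 = 289 <= 323 < 324 = 18^2.
Iterate m_{i+1} = d_i*a_i - m_i, d_{i+1} = (323 - m_{i+1}^2)/d_i, a_{i+1} = floor((a_0 + m_{i+1})/d_{i+1}):
  m_1 = 1*17 - 0 = 17, d_1 = (323 - 17^2)/1 = 34/1 = 34, a_1 = floor((17 + 17)/34) = 1.
  m_2 = 34*1 - 17 = 17, d_2 = (323 - 17^2)/34 = 34/34 = 1, a_2 = floor((17 + 17)/1) = 34.
  m_3 = 1*34 - 17 = 17, d_3 = (323 - 17^2)/1 = 34/1 = 34: (m_3, d_3) = (m_1, d_1) = (17, 34), so from here the quotients repeat a_1, a_2; the period length is 2.
Hence the expansion of sqrt(323) is a_0 = 17 followed by the repeating block 1, 34 (period 2).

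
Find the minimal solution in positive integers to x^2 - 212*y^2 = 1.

(x, y) = (66249, 4550)

First expand sqrt(212) as a continued fraction. With x_i = (sqrt(212) + m_i)/d_i and (m_0, d_0) = (0, 1): a_0 = floor(sqrt(212)) = 14, since 14^2 = 196 <= 212 < 225 = 15^2.
Iterate m_{i+1} = d_i*a_i - m_i, d_{i+1} = (212 - m_{i+1}^2)/d_i, a_{i+1} = floor((a_0 + m_{i+1})/d_{i+1}):
  m_1 = 1*14 - 0 = 14, d_1 = (212 - 14^2)/1 = 16/1 = 16, a_1 = floor((14 + 14)/16) = 1.
  m_2 = 16*1 - 14 = 2, d_2 = (212 - 2^2)/16 = 208/16 = 13, a_2 = floor((14 + 2)/13) = 1.
  m_3 = 13*1 - 2 = 11, d_3 = (212 - 11^2)/13 = 91/13 = 7, a_3 = floor((14 + 11)/7) = 3.
  m_4 = 7*3 - 11 = 10, d_4 = (212 - 10^2)/7 = 112/7 = 16, a_4 = floor((14 + 10)/16) = 1.
  m_5 = 16*1 - 10 = 6, d_5 = (212 - 6^2)/16 = 176/16 = 11, a_5 = floor((14 + 6)/11) = 1.
  m_6 = 11*1 - 6 = 5, d_6 = (212 - 5^2)/11 = 187/11 = 17, a_6 = floor((14 + 5)/17) = 1.
  m_7 = 17*1 - 5 = 12, d_7 = (212 - 12^2)/17 = 68/17 = 4, a_7 = floor((14 + 12)/4) = 6.
  m_8 = 4*6 - 12 = 12, d_8 = (212 - 12^2)/4 = 68/4 = 17, a_8 = floor((14 + 12)/17) = 1.
  m_9 = 17*1 - 12 = 5, d_9 = (212 - 5^2)/17 = 187/17 = 11, a_9 = floor((14 + 5)/11) = 1.
  m_10 = 11*1 - 5 = 6, d_10 = (212 - 6^2)/11 = 176/11 = 16, a_10 = floor((14 + 6)/16) = 1.
  m_11 = 16*1 - 6 = 10, d_11 = (212 - 10^2)/16 = 112/16 = 7, a_11 = floor((14 + 10)/7) = 3.
  m_12 = 7*3 - 10 = 11, d_12 = (212 - 11^2)/7 = 91/7 = 13, a_12 = floor((14 + 11)/13) = 1.
  m_13 = 13*1 - 11 = 2, d_13 = (212 - 2^2)/13 = 208/13 = 16, a_13 = floor((14 + 2)/16) = 1.
  m_14 = 16*1 - 2 = 14, d_14 = (212 - 14^2)/16 = 16/16 = 1, a_14 = floor((14 + 14)/1) = 28.
  m_15 = 1*28 - 14 = 14, d_15 = (212 - 14^2)/1 = 16/1 = 16: (m_15, d_15) = (m_1, d_1) = (14, 16), so from here the quotients repeat a_1, ..., a_14; the period length is 14.
So sqrt(212) = [14; (1, 1, 3, 1, 1, 1, 6, 1, 1, 1, 3, 1, 1, 28)] with period length k = 14.
k is even, so the fundamental solution of x^2 - 212y^2 = 1 is (p_{k-1}, q_{k-1}) = (p_13, q_13); compute convergents through index 13.
Convergents (p_i = a_i*p_{i-1} + p_{i-2}, q_i = a_i*q_{i-1} + q_{i-2} with p_{-2}=0, p_{-1}=1, q_{-2}=1, q_{-1}=0):
  i=0: a_0=14, p_0 = 14*1 + 0 = 14, q_0 = 14*0 + 1 = 1.
  i=1: a_1=1, p_1 = 1*14 + 1 = 15, q_1 = 1*1 + 0 = 1.
  i=2: a_2=1, p_2 = 1*15 + 14 = 29, q_2 = 1*1 + 1 = 2.
  i=3: a_3=3, p_3 = 3*29 + 15 = 102, q_3 = 3*2 + 1 = 7.
  i=4: a_4=1, p_4 = 1*102 + 29 = 131, q_4 = 1*7 + 2 = 9.
  i=5: a_5=1, p_5 = 1*131 + 102 = 233, q_5 = 1*9 + 7 = 16.
  i=6: a_6=1, p_6 = 1*233 + 131 = 364, q_6 = 1*16 + 9 = 25.
  i=7: a_7=6, p_7 = 6*364 + 233 = 2417, q_7 = 6*25 + 16 = 166.
  i=8: a_8=1, p_8 = 1*2417 + 364 = 2781, q_8 = 1*166 + 25 = 191.
  i=9: a_9=1, p_9 = 1*2781 + 2417 = 5198, q_9 = 1*191 + 166 = 357.
  i=10: a_10=1, p_10 = 1*5198 + 2781 = 7979, q_10 = 1*357 + 191 = 548.
  i=11: a_11=3, p_11 = 3*7979 + 5198 = 29135, q_11 = 3*548 + 357 = 2001.
  i=12: a_12=1, p_12 = 1*29135 + 7979 = 37114, q_12 = 1*2001 + 548 = 2549.
  i=13: a_13=1, p_13 = 1*37114 + 29135 = 66249, q_13 = 1*2549 + 2001 = 4550.
Check: 66249^2 - 212*4550^2 = 4388930001 - 4388930000 = 1, so (x, y) = (66249, 4550) solves the equation, and by the theorem it is the least positive solution.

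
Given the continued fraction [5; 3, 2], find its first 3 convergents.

5/1, 16/3, 37/7

Using the convergent recurrence p_i = a_i*p_{i-1} + p_{i-2}, q_i = a_i*q_{i-1} + q_{i-2} with p_{-2}=0, p_{-1}=1, q_{-2}=1, q_{-1}=0:
  i=0: a_0=5, p_0 = 5*1 + 0 = 5, q_0 = 5*0 + 1 = 1.
  i=1: a_1=3, p_1 = 3*5 + 1 = 16, q_1 = 3*1 + 0 = 3.
  i=2: a_2=2, p_2 = 2*16 + 5 = 37, q_2 = 2*3 + 1 = 7.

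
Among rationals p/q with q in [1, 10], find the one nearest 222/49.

Expand x = 222/49 as a continued fraction with the Euclidean algorithm:
  222 = 4*49 + 26, so a_0 = 4.
  49 = 1*26 + 23, so a_1 = 1.
  26 = 1*23 + 3, so a_2 = 1.
  23 = 7*3 + 2, so a_3 = 7.
  3 = 1*2 + 1, so a_4 = 1.
  2 = 2*1 + 0, so a_5 = 2.
so x = [4; 1, 1, 7, 1, 2].
Convergents (p_i = a_i*p_{i-1} + p_{i-2}, q_i = a_i*q_{i-1} + q_{i-2} with p_{-2}=0, p_{-1}=1, q_{-2}=1, q_{-1}=0), until the denominator exceeds 10:
  i=0: a_0=4, p_0 = 4*1 + 0 = 4, q_0 = 4*0 + 1 = 1.
  i=1: a_1=1, p_1 = 1*4 + 1 = 5, q_1 = 1*1 + 0 = 1.
  i=2: a_2=1, p_2 = 1*5 + 4 = 9, q_2 = 1*1 + 1 = 2.
  i=3: a_3=7, p_3 = 7*9 + 5 = 68, q_3 = 7*2 + 1 = 15.
q_3 = 15 > 10, so the last convergent with denominator <= 10 is p_2/q_2 = 9/2.
The closest fraction with denominator <= 10 is either p_2/q_2 or the intermediate fraction (k*p_2 + p_1)/(k*q_2 + q_1) with the largest k >= 1 whose denominator stays <= 10; these approach x as k grows, and every other convergent or intermediate fraction in range is farther away.
Largest k: floor((10 - q_1)/q_2) = floor((10 - 1)/2) = 4.
That gives (4*9 + 5)/(4*2 + 1) = 41/9.
Compare the errors: |x - 9/2| = |222*2 - 9*49|/(49*2) = 3/98, and |x - 41/9| = |222*9 - 41*49|/(49*9) = 11/441.
Cross-multiplying, 11*98 = 1078 < 1323 = 3*441, so 11/441 is smaller: the intermediate fraction 41/9 is closer to x than 9/2.

41/9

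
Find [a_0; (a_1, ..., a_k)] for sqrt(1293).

[35; (1, 22, 1, 70)]

Write x_i = (sqrt(1293) + m_i)/d_i with (m_0, d_0) = (0, 1). a_0 = floor(sqrt(1293)) = 35, since 35^2 = 1225 <= 1293 < 1296 = 36^2.
Iterate m_{i+1} = d_i*a_i - m_i, d_{i+1} = (1293 - m_{i+1}^2)/d_i, a_{i+1} = floor((a_0 + m_{i+1})/d_{i+1}):
  m_1 = 1*35 - 0 = 35, d_1 = (1293 - 35^2)/1 = 68/1 = 68, a_1 = floor((35 + 35)/68) = 1.
  m_2 = 68*1 - 35 = 33, d_2 = (1293 - 33^2)/68 = 204/68 = 3, a_2 = floor((35 + 33)/3) = 22.
  m_3 = 3*22 - 33 = 33, d_3 = (1293 - 33^2)/3 = 204/3 = 68, a_3 = floor((35 + 33)/68) = 1.
  m_4 = 68*1 - 33 = 35, d_4 = (1293 - 35^2)/68 = 68/68 = 1, a_4 = floor((35 + 35)/1) = 70.
  m_5 = 1*70 - 35 = 35, d_5 = (1293 - 35^2)/1 = 68/1 = 68: (m_5, d_5) = (m_1, d_1) = (35, 68), so from here the quotients repeat a_1, ..., a_4; the period length is 4.
Hence the expansion of sqrt(1293) is a_0 = 35 followed by the repeating block 1, 22, 1, 70 (period 4).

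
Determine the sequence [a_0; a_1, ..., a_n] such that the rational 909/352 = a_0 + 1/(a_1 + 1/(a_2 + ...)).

Run the Euclidean algorithm on 909 and 352; the successive quotients are the partial quotients a_0, a_1, ... (each step inverts the fractional part left over by the previous one):
  909 = 2*352 + 205, so a_0 = 2.
  352 = 1*205 + 147, so a_1 = 1.
  205 = 1*147 + 58, so a_2 = 1.
  147 = 2*58 + 31, so a_3 = 2.
  58 = 1*31 + 27, so a_4 = 1.
  31 = 1*27 + 4, so a_5 = 1.
  27 = 6*4 + 3, so a_6 = 6.
  4 = 1*3 + 1, so a_7 = 1.
  3 = 3*1 + 0, so a_8 = 3.
The remainder reaches 0 after 9 divisions, so the expansion has 9 partial quotients, read off in order.

[2; 1, 1, 2, 1, 1, 6, 1, 3]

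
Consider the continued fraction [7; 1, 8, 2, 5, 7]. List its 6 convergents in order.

7/1, 8/1, 71/9, 150/19, 821/104, 5897/747

Using the convergent recurrence p_i = a_i*p_{i-1} + p_{i-2}, q_i = a_i*q_{i-1} + q_{i-2} with p_{-2}=0, p_{-1}=1, q_{-2}=1, q_{-1}=0:
  i=0: a_0=7, p_0 = 7*1 + 0 = 7, q_0 = 7*0 + 1 = 1.
  i=1: a_1=1, p_1 = 1*7 + 1 = 8, q_1 = 1*1 + 0 = 1.
  i=2: a_2=8, p_2 = 8*8 + 7 = 71, q_2 = 8*1 + 1 = 9.
  i=3: a_3=2, p_3 = 2*71 + 8 = 150, q_3 = 2*9 + 1 = 19.
  i=4: a_4=5, p_4 = 5*150 + 71 = 821, q_4 = 5*19 + 9 = 104.
  i=5: a_5=7, p_5 = 7*821 + 150 = 5897, q_5 = 7*104 + 19 = 747.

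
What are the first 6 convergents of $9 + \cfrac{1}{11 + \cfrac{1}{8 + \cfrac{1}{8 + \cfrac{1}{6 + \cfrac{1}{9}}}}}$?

Using the convergent recurrence p_i = a_i*p_{i-1} + p_{i-2}, q_i = a_i*q_{i-1} + q_{i-2} with p_{-2}=0, p_{-1}=1, q_{-2}=1, q_{-1}=0:
  i=0: a_0=9, p_0 = 9*1 + 0 = 9, q_0 = 9*0 + 1 = 1.
  i=1: a_1=11, p_1 = 11*9 + 1 = 100, q_1 = 11*1 + 0 = 11.
  i=2: a_2=8, p_2 = 8*100 + 9 = 809, q_2 = 8*11 + 1 = 89.
  i=3: a_3=8, p_3 = 8*809 + 100 = 6572, q_3 = 8*89 + 11 = 723.
  i=4: a_4=6, p_4 = 6*6572 + 809 = 40241, q_4 = 6*723 + 89 = 4427.
  i=5: a_5=9, p_5 = 9*40241 + 6572 = 368741, q_5 = 9*4427 + 723 = 40566.

9/1, 100/11, 809/89, 6572/723, 40241/4427, 368741/40566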